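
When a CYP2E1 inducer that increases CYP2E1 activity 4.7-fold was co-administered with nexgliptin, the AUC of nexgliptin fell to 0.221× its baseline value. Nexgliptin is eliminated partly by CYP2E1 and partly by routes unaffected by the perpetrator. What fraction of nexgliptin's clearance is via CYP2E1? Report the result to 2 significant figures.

0.95

Let x = fm,CYP2E1. Because AUC ∝ 1/CL, relative clearance rose to 1/0.221 = 4.525.
Setting x·4.7 + (1 − x) = 4.525 and solving: x = (4.525 − 1)/(4.7 − 1) = 0.95.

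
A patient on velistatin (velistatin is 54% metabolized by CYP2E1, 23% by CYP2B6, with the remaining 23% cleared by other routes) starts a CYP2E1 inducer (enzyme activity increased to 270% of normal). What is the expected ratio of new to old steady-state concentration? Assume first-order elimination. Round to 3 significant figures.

The CYP2E1 pathway (54% of clearance) increases to 2.7× activity: 0.54 × 2.7 = 1.458.
CYP2B6 (23%) and the residual 23% are unaffected.
CL_new/CL_old = 1.458 + 0.23 + 0.23 = 1.918.
Steady-state concentration ratio = CL_old/CL_new = 1 / 1.918 = 0.521.

0.521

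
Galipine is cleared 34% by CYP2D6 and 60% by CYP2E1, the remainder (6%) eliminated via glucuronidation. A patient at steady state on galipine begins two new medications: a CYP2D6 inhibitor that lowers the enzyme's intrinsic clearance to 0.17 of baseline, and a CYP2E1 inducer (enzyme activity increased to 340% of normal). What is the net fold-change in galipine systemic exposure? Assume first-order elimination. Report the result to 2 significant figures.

0.46

The CYP2D6 pathway (34% of clearance) is reduced to 0.17× activity: 0.34 × 0.17 = 0.0578.
The CYP2E1 pathway (60% of clearance) rises to 3.4× activity: 0.6 × 3.4 = 2.04.
The remaining 6% of clearance is unaffected.
Relative clearance = 0.0578 + 2.04 + 0.06 = 2.1578.
Because systemic exposure varies inversely with clearance, the combined effect is 1 / 2.1578 = 0.46.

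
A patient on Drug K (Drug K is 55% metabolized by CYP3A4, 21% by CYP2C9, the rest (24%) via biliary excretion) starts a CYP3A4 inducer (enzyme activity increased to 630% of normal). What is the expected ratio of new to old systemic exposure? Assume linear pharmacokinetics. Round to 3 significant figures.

0.255

The CYP3A4 pathway (55% of clearance) increases to 6.3× activity: 0.55 × 6.3 = 3.465.
CYP2C9 (21%) and the residual 24% are unaffected.
CL_new/CL_old = 3.465 + 0.21 + 0.24 = 3.915.
Since systemic exposure ∝ 1/CL, the ratio is 1 / 3.915 = 0.255.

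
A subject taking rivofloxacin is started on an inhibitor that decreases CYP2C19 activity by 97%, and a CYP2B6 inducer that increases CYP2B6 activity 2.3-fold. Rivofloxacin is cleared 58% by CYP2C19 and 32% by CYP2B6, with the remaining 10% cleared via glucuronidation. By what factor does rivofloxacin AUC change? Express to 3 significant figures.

1.17

The CYP2C19 pathway (58% of clearance) falls to 0.03× activity: 0.58 × 0.03 = 0.0174.
The CYP2B6 pathway (32% of clearance) is boosted to 2.3× activity: 0.32 × 2.3 = 0.736.
The remaining 10% of clearance is unaffected.
CL_new/CL_old = 0.0174 + 0.736 + 0.1 = 0.8534.
Net AUC ratio = 1 / 0.8534 = 1.17.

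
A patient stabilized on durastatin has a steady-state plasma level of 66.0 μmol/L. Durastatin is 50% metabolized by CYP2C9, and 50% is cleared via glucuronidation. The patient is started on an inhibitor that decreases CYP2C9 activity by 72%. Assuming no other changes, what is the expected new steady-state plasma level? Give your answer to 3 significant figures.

CYP2C9: 0.5 × 0.28 = 0.14
Other: 0.5 (unchanged)
Relative clearance = 0.14 + 0.5 = 0.64.
Steady-state plasma level ∝ 1/CL, so new value = 66.0 / 0.64 = 103 μmol/L.

103 μmol/L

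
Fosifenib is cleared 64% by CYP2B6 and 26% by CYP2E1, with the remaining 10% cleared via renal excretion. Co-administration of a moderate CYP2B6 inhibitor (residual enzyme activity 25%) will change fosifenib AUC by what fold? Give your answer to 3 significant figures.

1.92

CYP2B6: 0.64 × 0.25 = 0.16
CYP2E1: 0.26 (unchanged)
Other: 0.1 (unchanged)
Relative clearance = 0.16 + 0.26 + 0.1 = 0.52.
AUC ratio = CL_old/CL_new = 1 / 0.52 = 1.92.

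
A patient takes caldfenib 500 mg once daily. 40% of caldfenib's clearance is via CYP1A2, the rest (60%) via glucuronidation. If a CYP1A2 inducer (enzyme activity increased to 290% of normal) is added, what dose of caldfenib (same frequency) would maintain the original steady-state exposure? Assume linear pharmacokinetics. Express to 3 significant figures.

880 mg

CYP1A2: 0.4 × 2.9 = 1.16
Other: 0.6 (unchanged)
New clearance relative to baseline: 1.16 + 0.6 = 1.76.
Css,avg = (dose rate)/CL, so holding Css fixed requires dose ∝ CL: 500 × 1.76 = 880 mg.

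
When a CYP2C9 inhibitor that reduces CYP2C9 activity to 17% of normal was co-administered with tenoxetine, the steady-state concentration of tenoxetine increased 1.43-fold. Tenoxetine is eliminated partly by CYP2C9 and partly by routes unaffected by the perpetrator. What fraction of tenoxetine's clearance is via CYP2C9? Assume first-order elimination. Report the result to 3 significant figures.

Write x for the fraction cleared via CYP2C9. The observed steady-state concentration change means clearance fell to 1/1.43 = 0.6993 of baseline.
Setting x·0.17 + (1 − x) = 0.6993 and solving: x = (0.6993 − 1)/(0.17 − 1) = 0.362.

0.362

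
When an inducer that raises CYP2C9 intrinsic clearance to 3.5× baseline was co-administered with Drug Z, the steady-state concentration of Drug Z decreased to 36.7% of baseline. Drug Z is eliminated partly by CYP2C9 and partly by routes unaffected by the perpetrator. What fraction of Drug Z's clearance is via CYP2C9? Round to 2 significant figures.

CL'/CL = 1 / 0.367 = 2.725
3.5·fm + (1 − fm) = 2.725
fm = (2.725 − 1) / (3.5 − 1) = 0.69

0.69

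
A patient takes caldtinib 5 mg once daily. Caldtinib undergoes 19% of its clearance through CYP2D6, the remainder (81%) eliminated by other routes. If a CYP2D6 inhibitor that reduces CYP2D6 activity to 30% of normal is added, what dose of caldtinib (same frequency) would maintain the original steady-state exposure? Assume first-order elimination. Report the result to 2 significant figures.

4.3 mg

The CYP2D6 pathway (19% of clearance) falls to 0.3× activity: 0.19 × 0.3 = 0.057.
The remaining 81% of clearance is unaffected.
New clearance relative to baseline: 0.057 + 0.81 = 0.867.
To maintain the same steady-state level, dose must scale with clearance: new dose = 5 × 0.867 = 4.3 mg.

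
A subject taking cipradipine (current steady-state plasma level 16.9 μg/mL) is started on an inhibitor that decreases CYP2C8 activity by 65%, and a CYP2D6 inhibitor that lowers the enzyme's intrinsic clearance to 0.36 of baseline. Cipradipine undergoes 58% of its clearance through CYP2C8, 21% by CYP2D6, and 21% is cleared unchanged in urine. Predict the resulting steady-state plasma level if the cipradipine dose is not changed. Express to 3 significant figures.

34.6 μg/mL

The CYP2C8 pathway (58% of clearance) drops to 0.35× activity: 0.58 × 0.35 = 0.203.
The CYP2D6 pathway (21% of clearance) drops to 0.36× activity: 0.21 × 0.36 = 0.0756.
The remaining 21% of clearance is unaffected.
CL_new/CL_old = 0.203 + 0.0756 + 0.21 = 0.4886.
Dividing the baseline by the relative clearance: 16.9 / 0.4886 = 34.6 μg/mL.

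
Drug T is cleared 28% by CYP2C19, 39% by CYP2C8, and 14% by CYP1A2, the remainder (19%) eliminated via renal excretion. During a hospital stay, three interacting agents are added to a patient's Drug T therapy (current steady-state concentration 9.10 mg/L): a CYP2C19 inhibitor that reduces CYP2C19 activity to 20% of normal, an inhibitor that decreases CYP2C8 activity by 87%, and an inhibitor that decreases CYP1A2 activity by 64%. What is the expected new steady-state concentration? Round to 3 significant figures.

The CYP2C19 pathway (28% of clearance) is reduced to 0.2× activity: 0.28 × 0.2 = 0.056.
The CYP2C8 pathway (39% of clearance) is reduced to 0.13× activity: 0.39 × 0.13 = 0.0507.
The CYP1A2 pathway (14% of clearance) falls to 0.36× activity: 0.14 × 0.36 = 0.0504.
Non-CYP routes (19%) are unchanged.
New clearance relative to baseline: 0.056 + 0.0507 + 0.0504 + 0.19 = 0.3471.
Dividing the baseline by the relative clearance: 9.10 / 0.3471 = 26.2 mg/L.

26.2 mg/L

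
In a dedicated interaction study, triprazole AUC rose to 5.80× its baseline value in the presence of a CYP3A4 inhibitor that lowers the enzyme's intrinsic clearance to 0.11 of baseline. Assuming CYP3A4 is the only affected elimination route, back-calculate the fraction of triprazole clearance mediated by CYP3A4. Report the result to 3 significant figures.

0.930

CL'/CL = 1 / 5.80 = 0.1724
0.11·fm + (1 − fm) = 0.1724
fm = (0.1724 − 1) / (0.11 − 1) = 0.930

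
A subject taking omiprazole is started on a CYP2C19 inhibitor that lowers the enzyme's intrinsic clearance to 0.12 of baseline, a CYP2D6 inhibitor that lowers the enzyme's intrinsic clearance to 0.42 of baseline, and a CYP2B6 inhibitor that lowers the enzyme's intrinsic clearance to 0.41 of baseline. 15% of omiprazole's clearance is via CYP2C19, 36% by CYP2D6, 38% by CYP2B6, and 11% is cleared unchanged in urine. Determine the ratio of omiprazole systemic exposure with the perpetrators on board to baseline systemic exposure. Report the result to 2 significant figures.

CYP2C19: 0.15 × 0.12 = 0.018
CYP2D6: 0.36 × 0.42 = 0.1512
CYP2B6: 0.38 × 0.41 = 0.1558
Other: 0.11 (unchanged)
New clearance relative to baseline: 0.018 + 0.1512 + 0.1558 + 0.11 = 0.435.
Because systemic exposure varies inversely with clearance, the combined effect is 1 / 0.435 = 2.3.

2.3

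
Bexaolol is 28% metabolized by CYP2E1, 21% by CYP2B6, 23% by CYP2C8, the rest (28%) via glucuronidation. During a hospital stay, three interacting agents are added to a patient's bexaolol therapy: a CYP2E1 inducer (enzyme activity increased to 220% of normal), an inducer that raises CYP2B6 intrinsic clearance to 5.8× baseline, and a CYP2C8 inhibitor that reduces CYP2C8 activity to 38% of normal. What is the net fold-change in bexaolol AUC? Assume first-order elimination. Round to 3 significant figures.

0.454

The CYP2E1 pathway (28% of clearance) rises to 2.2× activity: 0.28 × 2.2 = 0.616.
The CYP2B6 pathway (21% of clearance) is boosted to 5.8× activity: 0.21 × 5.8 = 1.218.
The CYP2C8 pathway (23% of clearance) falls to 0.38× activity: 0.23 × 0.38 = 0.0874.
The remaining 28% of clearance is unaffected.
CL_new/CL_old = 0.616 + 1.218 + 0.0874 + 0.28 = 2.2014.
Net AUC ratio = 1 / 2.2014 = 0.454.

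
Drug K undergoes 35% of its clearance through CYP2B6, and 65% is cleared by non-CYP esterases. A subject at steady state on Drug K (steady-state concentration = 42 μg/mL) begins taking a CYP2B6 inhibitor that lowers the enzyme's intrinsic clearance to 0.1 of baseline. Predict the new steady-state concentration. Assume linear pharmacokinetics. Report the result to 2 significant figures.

61 μg/mL

The CYP2B6 pathway (35% of clearance) drops to 0.1× activity: 0.35 × 0.1 = 0.035.
Non-CYP routes (65%) are unchanged.
New clearance relative to baseline: 0.035 + 0.65 = 0.685.
New steady-state concentration = baseline ÷ relative clearance = 42 / 0.685 = 61 μg/mL.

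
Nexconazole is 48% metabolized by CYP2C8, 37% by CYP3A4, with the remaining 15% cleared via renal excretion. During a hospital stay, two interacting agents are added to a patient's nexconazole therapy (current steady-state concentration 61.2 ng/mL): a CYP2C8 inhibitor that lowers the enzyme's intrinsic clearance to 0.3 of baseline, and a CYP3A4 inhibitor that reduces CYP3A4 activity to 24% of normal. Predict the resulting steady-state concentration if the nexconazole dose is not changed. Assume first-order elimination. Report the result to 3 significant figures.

CYP2C8: 0.48 × 0.3 = 0.144
CYP3A4: 0.37 × 0.24 = 0.0888
Other: 0.15 (unchanged)
Relative clearance = 0.144 + 0.0888 + 0.15 = 0.3828.
New steady-state concentration = 61.2 / 0.3828 = 160 ng/mL (concentration scales inversely with clearance).

160 ng/mL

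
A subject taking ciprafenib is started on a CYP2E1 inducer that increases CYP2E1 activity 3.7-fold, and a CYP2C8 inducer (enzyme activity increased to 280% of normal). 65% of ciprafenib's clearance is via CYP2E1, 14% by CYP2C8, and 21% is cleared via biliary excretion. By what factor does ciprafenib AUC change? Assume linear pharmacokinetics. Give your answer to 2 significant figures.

0.33

The CYP2E1 pathway (65% of clearance) rises to 3.7× activity: 0.65 × 3.7 = 2.405.
The CYP2C8 pathway (14% of clearance) is boosted to 2.8× activity: 0.14 × 2.8 = 0.392.
The remaining 21% of clearance is unaffected.
CL_new/CL_old = 2.405 + 0.392 + 0.21 = 3.007.
AUC ∝ 1/CL: fold-change = 1 / 3.007 = 0.33.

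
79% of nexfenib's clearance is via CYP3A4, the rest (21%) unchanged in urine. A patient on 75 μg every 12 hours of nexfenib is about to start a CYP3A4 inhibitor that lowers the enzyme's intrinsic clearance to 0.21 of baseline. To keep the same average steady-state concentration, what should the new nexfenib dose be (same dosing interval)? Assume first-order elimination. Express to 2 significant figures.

CYP3A4: 0.79 × 0.21 = 0.1659
Other: 0.21 (unchanged)
Relative clearance = 0.1659 + 0.21 = 0.3759.
Css,avg = (dose rate)/CL, so holding Css fixed requires dose ∝ CL: 75 × 0.3759 = 28 μg.

28 μg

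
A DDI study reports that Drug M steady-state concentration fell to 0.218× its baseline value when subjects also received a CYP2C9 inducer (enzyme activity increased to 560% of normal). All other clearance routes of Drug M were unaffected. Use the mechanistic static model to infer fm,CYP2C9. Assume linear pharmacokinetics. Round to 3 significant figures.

CL'/CL = 1 / 0.218 = 4.587
5.6·fm + (1 − fm) = 4.587
fm = (4.587 − 1) / (5.6 − 1) = 0.780

0.780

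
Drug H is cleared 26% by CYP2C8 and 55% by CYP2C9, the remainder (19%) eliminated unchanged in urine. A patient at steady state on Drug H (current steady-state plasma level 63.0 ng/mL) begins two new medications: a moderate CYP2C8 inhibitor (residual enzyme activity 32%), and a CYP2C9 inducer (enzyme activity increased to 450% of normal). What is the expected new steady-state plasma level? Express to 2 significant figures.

23 ng/mL

The CYP2C8 pathway (26% of clearance) is reduced to 0.32× activity: 0.26 × 0.32 = 0.0832.
The CYP2C9 pathway (55% of clearance) increases to 4.5× activity: 0.55 × 4.5 = 2.475.
Non-CYP routes (19%) are unchanged.
CL_new/CL_old = 0.0832 + 2.475 + 0.19 = 2.7482.
Steady-state plasma level ∝ 1/CL: new value = 63.0 / 2.7482 = 23 ng/mL.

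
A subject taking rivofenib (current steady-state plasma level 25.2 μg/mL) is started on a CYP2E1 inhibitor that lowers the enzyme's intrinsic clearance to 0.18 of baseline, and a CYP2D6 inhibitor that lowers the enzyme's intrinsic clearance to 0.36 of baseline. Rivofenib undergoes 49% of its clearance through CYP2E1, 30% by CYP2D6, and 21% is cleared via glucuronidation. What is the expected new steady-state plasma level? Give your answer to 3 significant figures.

62.0 μg/mL

The CYP2E1 pathway (49% of clearance) falls to 0.18× activity: 0.49 × 0.18 = 0.0882.
The CYP2D6 pathway (30% of clearance) is reduced to 0.36× activity: 0.3 × 0.36 = 0.108.
Non-CYP routes (21%) are unchanged.
Relative clearance = 0.0882 + 0.108 + 0.21 = 0.4062.
Dividing the baseline by the relative clearance: 25.2 / 0.4062 = 62.0 μg/mL.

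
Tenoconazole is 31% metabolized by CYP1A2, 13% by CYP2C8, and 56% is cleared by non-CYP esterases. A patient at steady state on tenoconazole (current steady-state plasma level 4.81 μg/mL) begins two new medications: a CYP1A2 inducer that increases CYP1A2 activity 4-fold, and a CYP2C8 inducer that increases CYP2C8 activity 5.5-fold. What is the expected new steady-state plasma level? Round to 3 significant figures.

The CYP1A2 pathway (31% of clearance) increases to 4× activity: 0.31 × 4 = 1.24.
The CYP2C8 pathway (13% of clearance) increases to 5.5× activity: 0.13 × 5.5 = 0.715.
Non-CYP routes (56%) are unchanged.
CL_new/CL_old = 1.24 + 0.715 + 0.56 = 2.515.
New steady-state plasma level = 4.81 / 2.515 = 1.91 μg/mL (concentration scales inversely with clearance).

1.91 μg/mL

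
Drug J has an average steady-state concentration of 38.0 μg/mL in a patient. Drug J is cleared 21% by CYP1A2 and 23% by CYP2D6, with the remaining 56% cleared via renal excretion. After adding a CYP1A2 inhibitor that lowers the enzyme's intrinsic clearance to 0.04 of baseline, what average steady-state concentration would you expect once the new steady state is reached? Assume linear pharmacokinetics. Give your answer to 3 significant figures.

The CYP1A2 pathway (21% of clearance) drops to 0.04× activity: 0.21 × 0.04 = 0.0084.
CYP2D6 (23%) and the residual 56% are unaffected.
New clearance relative to baseline: 0.0084 + 0.23 + 0.56 = 0.7984.
With dosing unchanged, average steady-state concentration scales as 1/CL: 38.0 / 0.7984 = 47.6 μg/mL.

47.6 μg/mL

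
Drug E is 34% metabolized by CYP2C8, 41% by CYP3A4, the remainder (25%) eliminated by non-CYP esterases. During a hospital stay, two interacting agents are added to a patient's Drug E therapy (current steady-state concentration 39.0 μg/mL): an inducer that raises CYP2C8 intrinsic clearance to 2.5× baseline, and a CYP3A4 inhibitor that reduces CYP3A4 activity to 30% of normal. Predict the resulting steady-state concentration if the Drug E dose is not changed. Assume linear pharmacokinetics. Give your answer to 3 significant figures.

31.9 μg/mL

CYP2C8: 0.34 × 2.5 = 0.85
CYP3A4: 0.41 × 0.3 = 0.123
Other: 0.25 (unchanged)
Relative clearance = 0.85 + 0.123 + 0.25 = 1.223.
New steady-state concentration = 39.0 / 1.223 = 31.9 μg/mL (concentration scales inversely with clearance).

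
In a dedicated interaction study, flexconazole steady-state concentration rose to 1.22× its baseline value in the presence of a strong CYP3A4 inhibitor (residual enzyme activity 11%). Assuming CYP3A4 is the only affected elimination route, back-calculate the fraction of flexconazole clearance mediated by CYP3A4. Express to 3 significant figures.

Let fm be the CYP3A4 fraction. New clearance relative to baseline = fm × 0.11 + (1 − fm).
Steady-state concentration ratio = 1 / (new CL fraction), so new CL fraction = 1 / 1.22 = 0.8197.
fm × 0.11 + 1 − fm = 0.8197  ⇒  fm × (0.11 − 1) = −0.1803  ⇒  fm = 0.203.

0.203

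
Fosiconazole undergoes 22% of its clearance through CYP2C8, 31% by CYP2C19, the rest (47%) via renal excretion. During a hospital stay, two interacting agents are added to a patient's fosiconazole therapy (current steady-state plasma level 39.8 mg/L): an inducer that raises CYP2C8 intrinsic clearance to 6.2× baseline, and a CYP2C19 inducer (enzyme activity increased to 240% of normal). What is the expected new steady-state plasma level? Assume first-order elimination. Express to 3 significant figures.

The CYP2C8 pathway (22% of clearance) increases to 6.2× activity: 0.22 × 6.2 = 1.364.
The CYP2C19 pathway (31% of clearance) increases to 2.4× activity: 0.31 × 2.4 = 0.744.
The remaining 47% of clearance is unaffected.
New clearance relative to baseline: 1.364 + 0.744 + 0.47 = 2.578.
Steady-state plasma level ∝ 1/CL: new value = 39.8 / 2.578 = 15.4 mg/L.

15.4 mg/L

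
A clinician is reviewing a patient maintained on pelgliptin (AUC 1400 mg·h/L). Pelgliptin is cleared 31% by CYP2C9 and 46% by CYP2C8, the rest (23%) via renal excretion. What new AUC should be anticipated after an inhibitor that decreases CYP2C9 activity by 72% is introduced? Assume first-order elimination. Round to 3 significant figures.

CYP2C9: 0.31 × 0.28 = 0.0868
CYP2C8: 0.46 (unchanged)
Other: 0.23 (unchanged)
New clearance relative to baseline: 0.0868 + 0.46 + 0.23 = 0.7768.
New AUC = baseline ÷ relative clearance = 1400 / 0.7768 = 1.80 × 10³ mg·h/L.

1.80 × 10³ mg·h/L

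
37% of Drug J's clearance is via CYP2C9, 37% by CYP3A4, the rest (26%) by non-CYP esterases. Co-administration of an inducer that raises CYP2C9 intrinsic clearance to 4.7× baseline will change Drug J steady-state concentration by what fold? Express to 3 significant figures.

0.422

CYP2C9: 0.37 × 4.7 = 1.739
CYP3A4: 0.37 (unchanged)
Other: 0.26 (unchanged)
CL_new/CL_old = 1.739 + 0.37 + 0.26 = 2.369.
Steady-state concentration ratio = CL_old/CL_new = 1 / 2.369 = 0.422.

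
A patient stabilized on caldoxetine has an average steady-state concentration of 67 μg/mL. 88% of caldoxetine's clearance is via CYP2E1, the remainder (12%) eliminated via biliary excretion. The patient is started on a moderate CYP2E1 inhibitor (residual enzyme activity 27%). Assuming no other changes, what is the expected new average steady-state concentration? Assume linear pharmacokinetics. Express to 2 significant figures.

The CYP2E1 pathway (88% of clearance) drops to 0.27× activity: 0.88 × 0.27 = 0.2376.
The remaining 12% of clearance is unaffected.
New clearance relative to baseline: 0.2376 + 0.12 = 0.3576.
New average steady-state concentration = baseline ÷ relative clearance = 67 / 0.3576 = 1.9 × 10² μg/mL.

1.9 × 10² μg/mL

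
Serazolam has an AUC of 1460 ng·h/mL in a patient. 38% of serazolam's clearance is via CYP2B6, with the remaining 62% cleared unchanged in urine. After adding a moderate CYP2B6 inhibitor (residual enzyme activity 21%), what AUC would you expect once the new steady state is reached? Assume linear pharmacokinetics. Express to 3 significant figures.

2.09 × 10³ ng·h/mL

The CYP2B6 pathway (38% of clearance) is reduced to 0.21× activity: 0.38 × 0.21 = 0.0798.
The remaining 62% of clearance is unaffected.
Relative clearance = 0.0798 + 0.62 = 0.6998.
With dosing unchanged, AUC scales as 1/CL: 1460 / 0.6998 = 2.09 × 10³ ng·h/mL.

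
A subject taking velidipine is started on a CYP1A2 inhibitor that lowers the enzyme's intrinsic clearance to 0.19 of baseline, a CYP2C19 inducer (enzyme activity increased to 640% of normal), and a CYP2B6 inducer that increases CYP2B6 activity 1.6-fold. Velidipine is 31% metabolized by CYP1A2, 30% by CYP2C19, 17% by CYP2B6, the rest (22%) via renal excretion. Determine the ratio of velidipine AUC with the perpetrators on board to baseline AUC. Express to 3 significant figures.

CYP1A2: 0.31 × 0.19 = 0.0589
CYP2C19: 0.3 × 6.4 = 1.92
CYP2B6: 0.17 × 1.6 = 0.272
Other: 0.22 (unchanged)
CL_new/CL_old = 0.0589 + 1.92 + 0.272 + 0.22 = 2.4709.
Net AUC ratio = 1 / 2.4709 = 0.405.

0.405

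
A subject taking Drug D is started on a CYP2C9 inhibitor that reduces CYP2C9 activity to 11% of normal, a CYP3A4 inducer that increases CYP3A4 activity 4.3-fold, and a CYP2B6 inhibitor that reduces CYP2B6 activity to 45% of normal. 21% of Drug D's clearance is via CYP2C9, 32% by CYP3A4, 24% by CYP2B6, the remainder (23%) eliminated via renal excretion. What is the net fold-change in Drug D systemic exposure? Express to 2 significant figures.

The CYP2C9 pathway (21% of clearance) falls to 0.11× activity: 0.21 × 0.11 = 0.0231.
The CYP3A4 pathway (32% of clearance) rises to 4.3× activity: 0.32 × 4.3 = 1.376.
The CYP2B6 pathway (24% of clearance) falls to 0.45× activity: 0.24 × 0.45 = 0.108.
Non-CYP routes (23%) are unchanged.
New clearance relative to baseline: 0.0231 + 1.376 + 0.108 + 0.23 = 1.7371.
Because systemic exposure varies inversely with clearance, the combined effect is 1 / 1.7371 = 0.58.

0.58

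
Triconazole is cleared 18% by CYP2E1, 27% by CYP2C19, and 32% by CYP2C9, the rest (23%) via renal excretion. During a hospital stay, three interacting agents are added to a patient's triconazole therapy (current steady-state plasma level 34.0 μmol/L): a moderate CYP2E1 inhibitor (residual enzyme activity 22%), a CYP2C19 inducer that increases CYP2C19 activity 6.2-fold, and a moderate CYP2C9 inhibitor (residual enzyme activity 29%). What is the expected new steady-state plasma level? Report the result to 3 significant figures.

16.7 μmol/L

The CYP2E1 pathway (18% of clearance) is reduced to 0.22× activity: 0.18 × 0.22 = 0.0396.
The CYP2C19 pathway (27% of clearance) is boosted to 6.2× activity: 0.27 × 6.2 = 1.674.
The CYP2C9 pathway (32% of clearance) falls to 0.29× activity: 0.32 × 0.29 = 0.0928.
Non-CYP routes (23%) are unchanged.
Relative clearance = 0.0396 + 1.674 + 0.0928 + 0.23 = 2.0364.
New steady-state plasma level = 34.0 / 2.0364 = 16.7 μmol/L (concentration scales inversely with clearance).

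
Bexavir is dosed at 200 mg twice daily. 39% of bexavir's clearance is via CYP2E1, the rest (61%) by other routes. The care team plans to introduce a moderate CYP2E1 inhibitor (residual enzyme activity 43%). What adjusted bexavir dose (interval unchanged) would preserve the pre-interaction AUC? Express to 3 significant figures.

156 mg

CYP2E1: 0.39 × 0.43 = 0.1677
Other: 0.61 (unchanged)
Relative clearance = 0.1677 + 0.61 = 0.7777.
Css,avg = (dose rate)/CL, so holding Css fixed requires dose ∝ CL: 200 × 0.7777 = 156 mg.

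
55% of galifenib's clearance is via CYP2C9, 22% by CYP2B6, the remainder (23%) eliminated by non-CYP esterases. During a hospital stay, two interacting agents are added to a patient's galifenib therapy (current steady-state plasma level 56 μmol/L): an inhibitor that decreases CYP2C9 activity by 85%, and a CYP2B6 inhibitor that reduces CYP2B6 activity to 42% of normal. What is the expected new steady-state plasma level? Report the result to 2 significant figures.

1.4 × 10² μmol/L

The CYP2C9 pathway (55% of clearance) falls to 0.15× activity: 0.55 × 0.15 = 0.0825.
The CYP2B6 pathway (22% of clearance) drops to 0.42× activity: 0.22 × 0.42 = 0.0924.
Non-CYP routes (23%) are unchanged.
Relative clearance = 0.0825 + 0.0924 + 0.23 = 0.4049.
Dividing the baseline by the relative clearance: 56 / 0.4049 = 1.4 × 10² μmol/L.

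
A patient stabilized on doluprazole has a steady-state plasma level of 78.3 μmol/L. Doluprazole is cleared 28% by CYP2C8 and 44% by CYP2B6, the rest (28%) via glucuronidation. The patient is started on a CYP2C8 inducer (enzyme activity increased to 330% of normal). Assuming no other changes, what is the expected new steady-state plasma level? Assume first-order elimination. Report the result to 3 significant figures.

CYP2C8: 0.28 × 3.3 = 0.924
CYP2B6: 0.44 (unchanged)
Other: 0.28 (unchanged)
CL_new/CL_old = 0.924 + 0.44 + 0.28 = 1.644.
Steady-state plasma level ∝ 1/CL, so new value = 78.3 / 1.644 = 47.6 μmol/L.

47.6 μmol/L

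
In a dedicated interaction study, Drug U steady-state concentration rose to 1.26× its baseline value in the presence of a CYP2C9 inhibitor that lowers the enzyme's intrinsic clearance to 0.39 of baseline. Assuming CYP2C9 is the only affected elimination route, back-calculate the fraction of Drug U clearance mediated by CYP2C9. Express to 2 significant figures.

0.34

CL'/CL = 1 / 1.26 = 0.7937
0.39·fm + (1 − fm) = 0.7937
fm = (0.7937 − 1) / (0.39 − 1) = 0.34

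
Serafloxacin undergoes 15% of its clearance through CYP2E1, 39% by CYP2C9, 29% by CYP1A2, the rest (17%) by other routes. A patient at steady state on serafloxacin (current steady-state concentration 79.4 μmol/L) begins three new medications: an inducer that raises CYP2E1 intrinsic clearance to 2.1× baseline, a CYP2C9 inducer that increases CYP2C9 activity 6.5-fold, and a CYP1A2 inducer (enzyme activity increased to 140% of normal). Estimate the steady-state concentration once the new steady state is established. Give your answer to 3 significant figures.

The CYP2E1 pathway (15% of clearance) is boosted to 2.1× activity: 0.15 × 2.1 = 0.315.
The CYP2C9 pathway (39% of clearance) rises to 6.5× activity: 0.39 × 6.5 = 2.535.
The CYP1A2 pathway (29% of clearance) rises to 1.4× activity: 0.29 × 1.4 = 0.406.
The remaining 17% of clearance is unaffected.
Relative clearance = 0.315 + 2.535 + 0.406 + 0.17 = 3.426.
Dividing the baseline by the relative clearance: 79.4 / 3.426 = 23.2 μmol/L.

23.2 μmol/L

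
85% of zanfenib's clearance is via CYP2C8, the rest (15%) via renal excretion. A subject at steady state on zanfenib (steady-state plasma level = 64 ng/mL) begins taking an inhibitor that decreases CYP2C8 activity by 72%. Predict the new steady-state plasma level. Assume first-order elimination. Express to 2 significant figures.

1.6 × 10² ng/mL

The CYP2C8 pathway (85% of clearance) falls to 0.28× activity: 0.85 × 0.28 = 0.238.
The remaining 15% of clearance is unaffected.
New clearance relative to baseline: 0.238 + 0.15 = 0.388.
New steady-state plasma level = baseline ÷ relative clearance = 64 / 0.388 = 1.6 × 10² ng/mL.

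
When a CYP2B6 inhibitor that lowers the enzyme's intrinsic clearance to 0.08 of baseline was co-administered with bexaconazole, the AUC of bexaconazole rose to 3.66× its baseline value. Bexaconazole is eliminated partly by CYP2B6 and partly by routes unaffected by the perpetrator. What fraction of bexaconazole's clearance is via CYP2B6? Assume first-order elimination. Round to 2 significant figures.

Write x for the fraction cleared via CYP2B6. The observed AUC change means clearance fell to 1/3.66 = 0.2732 of baseline.
Setting x·0.08 + (1 − x) = 0.2732 and solving: x = (0.2732 − 1)/(0.08 − 1) = 0.79.

0.79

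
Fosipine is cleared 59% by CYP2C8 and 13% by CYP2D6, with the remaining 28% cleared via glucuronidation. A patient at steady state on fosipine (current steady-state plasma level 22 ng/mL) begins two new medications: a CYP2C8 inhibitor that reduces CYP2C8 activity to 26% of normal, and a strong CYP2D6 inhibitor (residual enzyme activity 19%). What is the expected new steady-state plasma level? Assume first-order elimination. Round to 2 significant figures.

48 ng/mL

The CYP2C8 pathway (59% of clearance) is reduced to 0.26× activity: 0.59 × 0.26 = 0.1534.
The CYP2D6 pathway (13% of clearance) is reduced to 0.19× activity: 0.13 × 0.19 = 0.0247.
Non-CYP routes (28%) are unchanged.
Relative clearance = 0.1534 + 0.0247 + 0.28 = 0.4581.
New steady-state plasma level = 22 / 0.4581 = 48 ng/mL (concentration scales inversely with clearance).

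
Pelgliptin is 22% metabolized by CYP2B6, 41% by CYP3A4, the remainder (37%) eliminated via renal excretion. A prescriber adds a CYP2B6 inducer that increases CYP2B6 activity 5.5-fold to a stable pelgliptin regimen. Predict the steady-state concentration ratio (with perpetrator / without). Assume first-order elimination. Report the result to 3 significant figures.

0.503

The CYP2B6 pathway (22% of clearance) increases to 5.5× activity: 0.22 × 5.5 = 1.21.
CYP3A4 (41%) and the residual 37% are unaffected.
Relative clearance = 1.21 + 0.41 + 0.37 = 1.99.
Since steady-state concentration ∝ 1/CL, the ratio is 1 / 1.99 = 0.503.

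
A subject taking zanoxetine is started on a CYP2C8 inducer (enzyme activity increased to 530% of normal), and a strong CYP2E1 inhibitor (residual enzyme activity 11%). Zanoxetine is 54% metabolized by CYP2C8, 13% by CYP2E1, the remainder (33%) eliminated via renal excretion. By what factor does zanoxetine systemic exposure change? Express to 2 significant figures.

The CYP2C8 pathway (54% of clearance) increases to 5.3× activity: 0.54 × 5.3 = 2.862.
The CYP2E1 pathway (13% of clearance) falls to 0.11× activity: 0.13 × 0.11 = 0.0143.
The remaining 33% of clearance is unaffected.
New clearance relative to baseline: 2.862 + 0.0143 + 0.33 = 3.2063.
Net systemic exposure ratio = 1 / 3.2063 = 0.31.

0.31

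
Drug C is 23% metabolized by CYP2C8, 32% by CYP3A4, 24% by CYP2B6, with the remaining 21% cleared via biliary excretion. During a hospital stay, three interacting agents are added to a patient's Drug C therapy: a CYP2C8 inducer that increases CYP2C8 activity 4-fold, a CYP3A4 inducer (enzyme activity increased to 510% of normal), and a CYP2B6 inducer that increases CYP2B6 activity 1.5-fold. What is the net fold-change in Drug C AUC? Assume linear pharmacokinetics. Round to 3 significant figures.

0.320

The CYP2C8 pathway (23% of clearance) rises to 4× activity: 0.23 × 4 = 0.92.
The CYP3A4 pathway (32% of clearance) rises to 5.1× activity: 0.32 × 5.1 = 1.632.
The CYP2B6 pathway (24% of clearance) increases to 1.5× activity: 0.24 × 1.5 = 0.36.
Non-CYP routes (21%) are unchanged.
Relative clearance = 0.92 + 1.632 + 0.36 + 0.21 = 3.122.
Because AUC varies inversely with clearance, the combined effect is 1 / 3.122 = 0.320.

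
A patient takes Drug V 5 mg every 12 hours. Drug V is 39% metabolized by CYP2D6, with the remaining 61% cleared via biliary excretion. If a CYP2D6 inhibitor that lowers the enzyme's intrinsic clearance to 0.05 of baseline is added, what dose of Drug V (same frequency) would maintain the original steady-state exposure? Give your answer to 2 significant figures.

3.1 mg

The CYP2D6 pathway (39% of clearance) drops to 0.05× activity: 0.39 × 0.05 = 0.0195.
Non-CYP routes (61%) are unchanged.
Relative clearance = 0.0195 + 0.61 = 0.6295.
Css,avg = (dose rate)/CL, so holding Css fixed requires dose ∝ CL: 5 × 0.6295 = 3.1 mg.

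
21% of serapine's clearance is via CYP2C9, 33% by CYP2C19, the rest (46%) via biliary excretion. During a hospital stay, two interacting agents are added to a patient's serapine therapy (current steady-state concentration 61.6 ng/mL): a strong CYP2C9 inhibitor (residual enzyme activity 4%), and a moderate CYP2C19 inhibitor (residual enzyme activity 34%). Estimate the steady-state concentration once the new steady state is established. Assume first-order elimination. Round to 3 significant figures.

CYP2C9: 0.21 × 0.04 = 0.0084
CYP2C19: 0.33 × 0.34 = 0.1122
Other: 0.46 (unchanged)
CL_new/CL_old = 0.0084 + 0.1122 + 0.46 = 0.5806.
Steady-state concentration ∝ 1/CL: new value = 61.6 / 0.5806 = 106 ng/mL.

106 ng/mL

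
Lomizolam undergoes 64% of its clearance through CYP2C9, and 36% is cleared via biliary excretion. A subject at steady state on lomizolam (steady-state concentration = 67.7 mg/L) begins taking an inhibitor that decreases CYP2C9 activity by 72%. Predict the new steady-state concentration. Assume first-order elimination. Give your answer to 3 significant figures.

The CYP2C9 pathway (64% of clearance) drops to 0.28× activity: 0.64 × 0.28 = 0.1792.
The remaining 36% of clearance is unaffected.
New clearance relative to baseline: 0.1792 + 0.36 = 0.5392.
Steady-state concentration ∝ 1/CL, so new value = 67.7 / 0.5392 = 126 mg/L.

126 mg/L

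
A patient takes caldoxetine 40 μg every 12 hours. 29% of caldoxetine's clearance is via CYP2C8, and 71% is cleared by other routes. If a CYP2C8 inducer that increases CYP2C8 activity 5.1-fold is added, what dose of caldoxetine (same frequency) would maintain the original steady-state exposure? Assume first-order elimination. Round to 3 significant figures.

87.6 μg

The CYP2C8 pathway (29% of clearance) is boosted to 5.1× activity: 0.29 × 5.1 = 1.479.
Non-CYP routes (71%) are unchanged.
New clearance relative to baseline: 1.479 + 0.71 = 2.189.
Css,avg = (dose rate)/CL, so holding Css fixed requires dose ∝ CL: 40 × 2.189 = 87.6 μg.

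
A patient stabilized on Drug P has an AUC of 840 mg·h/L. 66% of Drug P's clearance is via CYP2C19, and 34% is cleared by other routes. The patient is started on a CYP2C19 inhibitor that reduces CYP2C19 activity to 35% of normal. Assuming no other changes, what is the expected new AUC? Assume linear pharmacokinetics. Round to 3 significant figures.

The CYP2C19 pathway (66% of clearance) falls to 0.35× activity: 0.66 × 0.35 = 0.231.
Non-CYP routes (34%) are unchanged.
Relative clearance = 0.231 + 0.34 = 0.571.
New AUC = baseline ÷ relative clearance = 840 / 0.571 = 1.47 × 10³ mg·h/L.

1.47 × 10³ mg·h/L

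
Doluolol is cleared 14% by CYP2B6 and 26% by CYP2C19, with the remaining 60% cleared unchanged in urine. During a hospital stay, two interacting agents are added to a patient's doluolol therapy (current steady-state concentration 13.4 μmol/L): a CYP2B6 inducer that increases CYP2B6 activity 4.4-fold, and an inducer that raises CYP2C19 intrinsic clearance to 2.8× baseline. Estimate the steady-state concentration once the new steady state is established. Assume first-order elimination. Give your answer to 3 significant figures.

CYP2B6: 0.14 × 4.4 = 0.616
CYP2C19: 0.26 × 2.8 = 0.728
Other: 0.6 (unchanged)
New clearance relative to baseline: 0.616 + 0.728 + 0.6 = 1.944.
Dividing the baseline by the relative clearance: 13.4 / 1.944 = 6.89 μmol/L.

6.89 μmol/L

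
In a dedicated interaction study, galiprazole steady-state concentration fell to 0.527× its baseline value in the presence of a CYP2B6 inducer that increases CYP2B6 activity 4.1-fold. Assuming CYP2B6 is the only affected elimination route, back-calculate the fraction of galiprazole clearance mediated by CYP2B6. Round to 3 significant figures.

Let fm be the CYP2B6 fraction. New clearance relative to baseline = fm × 4.1 + (1 − fm).
Steady-state concentration ratio = 1 / (new CL fraction), so new CL fraction = 1 / 0.527 = 1.898.
fm × 4.1 + 1 − fm = 1.898  ⇒  fm × (4.1 − 1) = 0.8975  ⇒  fm = 0.290.

0.290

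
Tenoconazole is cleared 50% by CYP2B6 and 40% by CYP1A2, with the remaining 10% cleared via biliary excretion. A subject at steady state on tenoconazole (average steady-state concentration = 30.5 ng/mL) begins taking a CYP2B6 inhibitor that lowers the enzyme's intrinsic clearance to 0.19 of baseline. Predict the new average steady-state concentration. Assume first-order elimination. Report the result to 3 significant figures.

51.3 ng/mL

CYP2B6: 0.5 × 0.19 = 0.095
CYP1A2: 0.4 (unchanged)
Other: 0.1 (unchanged)
Relative clearance = 0.095 + 0.4 + 0.1 = 0.595.
New average steady-state concentration = baseline ÷ relative clearance = 30.5 / 0.595 = 51.3 ng/mL.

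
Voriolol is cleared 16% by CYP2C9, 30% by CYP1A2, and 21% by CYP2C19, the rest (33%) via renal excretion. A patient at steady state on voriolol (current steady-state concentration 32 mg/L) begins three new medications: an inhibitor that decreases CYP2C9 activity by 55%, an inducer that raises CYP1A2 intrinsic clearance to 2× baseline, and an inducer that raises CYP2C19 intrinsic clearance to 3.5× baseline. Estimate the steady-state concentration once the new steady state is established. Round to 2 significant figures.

18 mg/L

The CYP2C9 pathway (16% of clearance) drops to 0.45× activity: 0.16 × 0.45 = 0.072.
The CYP1A2 pathway (30% of clearance) is boosted to 2× activity: 0.3 × 2 = 0.6.
The CYP2C19 pathway (21% of clearance) is boosted to 3.5× activity: 0.21 × 3.5 = 0.735.
The remaining 33% of clearance is unaffected.
Relative clearance = 0.072 + 0.6 + 0.735 + 0.33 = 1.737.
Dividing the baseline by the relative clearance: 32 / 1.737 = 18 mg/L.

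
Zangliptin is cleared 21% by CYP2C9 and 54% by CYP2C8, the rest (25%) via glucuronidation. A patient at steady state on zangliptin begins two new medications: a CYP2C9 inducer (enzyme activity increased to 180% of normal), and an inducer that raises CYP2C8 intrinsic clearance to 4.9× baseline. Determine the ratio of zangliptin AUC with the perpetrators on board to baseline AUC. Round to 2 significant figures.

0.31

The CYP2C9 pathway (21% of clearance) is boosted to 1.8× activity: 0.21 × 1.8 = 0.378.
The CYP2C8 pathway (54% of clearance) increases to 4.9× activity: 0.54 × 4.9 = 2.646.
The remaining 25% of clearance is unaffected.
New clearance relative to baseline: 0.378 + 2.646 + 0.25 = 3.274.
AUC ∝ 1/CL: fold-change = 1 / 3.274 = 0.31.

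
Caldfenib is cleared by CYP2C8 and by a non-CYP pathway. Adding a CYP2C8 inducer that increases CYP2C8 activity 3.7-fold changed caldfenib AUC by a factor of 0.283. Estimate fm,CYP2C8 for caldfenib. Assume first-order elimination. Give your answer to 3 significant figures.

CL'/CL = 1 / 0.283 = 3.534
3.7·fm + (1 − fm) = 3.534
fm = (3.534 − 1) / (3.7 − 1) = 0.938

0.938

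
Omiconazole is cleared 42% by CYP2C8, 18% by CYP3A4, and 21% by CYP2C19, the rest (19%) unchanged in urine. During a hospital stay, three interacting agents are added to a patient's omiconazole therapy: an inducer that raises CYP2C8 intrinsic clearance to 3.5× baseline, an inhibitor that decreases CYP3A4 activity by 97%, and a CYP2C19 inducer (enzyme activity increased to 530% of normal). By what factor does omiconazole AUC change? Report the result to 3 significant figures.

The CYP2C8 pathway (42% of clearance) rises to 3.5× activity: 0.42 × 3.5 = 1.47.
The CYP3A4 pathway (18% of clearance) drops to 0.03× activity: 0.18 × 0.03 = 0.0054.
The CYP2C19 pathway (21% of clearance) is boosted to 5.3× activity: 0.21 × 5.3 = 1.113.
The remaining 19% of clearance is unaffected.
New clearance relative to baseline: 1.47 + 0.0054 + 1.113 + 0.19 = 2.7784.
AUC ∝ 1/CL: fold-change = 1 / 2.7784 = 0.360.

0.360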